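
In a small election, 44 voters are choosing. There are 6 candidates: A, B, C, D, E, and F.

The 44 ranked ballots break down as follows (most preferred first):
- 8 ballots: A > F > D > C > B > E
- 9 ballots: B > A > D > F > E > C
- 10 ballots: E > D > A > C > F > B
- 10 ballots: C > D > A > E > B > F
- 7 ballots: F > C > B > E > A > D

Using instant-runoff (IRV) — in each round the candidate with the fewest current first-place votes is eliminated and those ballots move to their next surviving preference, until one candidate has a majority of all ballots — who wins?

C

Round 1: A 8, B 9, C 10, D 0, E 10, F 7. D eliminated.
Round 2: A 8, B 9, C 10, E 10, F 7. F eliminated.
Round 3: A 8, B 9, C 17, E 10. A eliminated.
Round 4: B 9, C 25, E 10. C has a majority (≥23).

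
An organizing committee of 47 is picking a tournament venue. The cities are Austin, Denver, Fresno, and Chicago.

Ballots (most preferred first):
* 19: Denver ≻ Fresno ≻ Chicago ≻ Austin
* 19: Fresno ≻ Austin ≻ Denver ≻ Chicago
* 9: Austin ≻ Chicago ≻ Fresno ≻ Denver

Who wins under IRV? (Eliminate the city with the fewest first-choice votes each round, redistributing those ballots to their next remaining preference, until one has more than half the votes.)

Round 1: Austin 9, Denver 19, Fresno 19, Chicago 0. Chicago eliminated.
Round 2: Austin 9, Denver 19, Fresno 19. Austin eliminated.
Round 3: Denver 19, Fresno 28. Fresno has a majority (≥24).

Fresno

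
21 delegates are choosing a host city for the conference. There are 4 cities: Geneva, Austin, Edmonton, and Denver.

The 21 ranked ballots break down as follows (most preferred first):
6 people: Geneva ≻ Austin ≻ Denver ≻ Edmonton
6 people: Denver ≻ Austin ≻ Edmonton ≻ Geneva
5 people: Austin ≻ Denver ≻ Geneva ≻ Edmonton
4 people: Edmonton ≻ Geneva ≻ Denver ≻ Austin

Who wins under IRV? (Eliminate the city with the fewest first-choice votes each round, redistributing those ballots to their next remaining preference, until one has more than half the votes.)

Round 1: Geneva 6, Austin 5, Edmonton 4, Denver 6. Edmonton eliminated.
Round 2: Geneva 10, Austin 5, Denver 6. Austin eliminated.
Round 3: Geneva 10, Denver 11. Denver has a majority (≥11).

Denver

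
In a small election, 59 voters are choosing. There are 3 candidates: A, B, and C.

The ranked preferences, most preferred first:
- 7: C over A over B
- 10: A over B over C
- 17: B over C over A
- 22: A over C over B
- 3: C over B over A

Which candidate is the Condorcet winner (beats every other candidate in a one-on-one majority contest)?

A

A vs B: 39–20
A vs C: 32–27
A beats every other candidate.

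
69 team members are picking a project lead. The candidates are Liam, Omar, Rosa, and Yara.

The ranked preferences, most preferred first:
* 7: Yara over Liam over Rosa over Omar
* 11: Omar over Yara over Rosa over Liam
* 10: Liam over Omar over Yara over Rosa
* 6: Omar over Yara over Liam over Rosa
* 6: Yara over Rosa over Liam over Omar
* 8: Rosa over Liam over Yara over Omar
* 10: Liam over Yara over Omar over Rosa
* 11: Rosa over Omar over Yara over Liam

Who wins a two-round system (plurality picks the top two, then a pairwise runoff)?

Round 1 first-place votes: Liam 20, Omar 17, Rosa 19, Yara 13. Liam and Rosa advance.
Runoff: Liam is ranked above Rosa on 33 ballots, Rosa above Liam on 36.

Rosa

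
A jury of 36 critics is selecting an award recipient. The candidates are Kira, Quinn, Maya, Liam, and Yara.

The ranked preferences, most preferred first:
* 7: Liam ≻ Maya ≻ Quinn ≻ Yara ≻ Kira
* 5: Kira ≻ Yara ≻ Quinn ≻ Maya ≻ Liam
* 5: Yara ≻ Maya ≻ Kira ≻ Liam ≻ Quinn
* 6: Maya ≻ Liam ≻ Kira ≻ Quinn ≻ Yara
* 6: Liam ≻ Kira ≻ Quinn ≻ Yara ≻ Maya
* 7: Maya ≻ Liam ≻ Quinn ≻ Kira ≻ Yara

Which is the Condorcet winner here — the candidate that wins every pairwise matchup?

Maya vs Kira: 25–11
Maya vs Quinn: 25–11
Maya vs Liam: 23–13
Maya vs Yara: 20–16
Maya beats every other candidate.

Maya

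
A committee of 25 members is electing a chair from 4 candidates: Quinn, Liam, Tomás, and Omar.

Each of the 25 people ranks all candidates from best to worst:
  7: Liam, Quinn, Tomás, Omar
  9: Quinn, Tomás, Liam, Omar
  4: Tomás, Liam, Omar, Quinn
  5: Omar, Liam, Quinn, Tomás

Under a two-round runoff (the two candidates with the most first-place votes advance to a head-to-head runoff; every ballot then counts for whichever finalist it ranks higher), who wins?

Round 1 first-place votes: Quinn 9, Liam 7, Tomás 4, Omar 5. Quinn and Liam advance.
Runoff: Quinn is ranked above Liam on 9 ballots, Liam above Quinn on 16.

Liam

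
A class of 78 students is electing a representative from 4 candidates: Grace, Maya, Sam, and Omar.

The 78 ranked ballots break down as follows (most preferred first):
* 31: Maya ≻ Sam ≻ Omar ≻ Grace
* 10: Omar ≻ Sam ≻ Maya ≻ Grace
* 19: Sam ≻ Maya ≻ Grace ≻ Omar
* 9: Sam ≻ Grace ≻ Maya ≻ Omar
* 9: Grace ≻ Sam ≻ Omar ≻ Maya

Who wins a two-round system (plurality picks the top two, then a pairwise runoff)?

Round 1 first-place votes: Grace 9, Maya 31, Sam 28, Omar 10. Maya and Sam advance.
Runoff: Maya is ranked above Sam on 31 ballots, Sam above Maya on 47.

Sam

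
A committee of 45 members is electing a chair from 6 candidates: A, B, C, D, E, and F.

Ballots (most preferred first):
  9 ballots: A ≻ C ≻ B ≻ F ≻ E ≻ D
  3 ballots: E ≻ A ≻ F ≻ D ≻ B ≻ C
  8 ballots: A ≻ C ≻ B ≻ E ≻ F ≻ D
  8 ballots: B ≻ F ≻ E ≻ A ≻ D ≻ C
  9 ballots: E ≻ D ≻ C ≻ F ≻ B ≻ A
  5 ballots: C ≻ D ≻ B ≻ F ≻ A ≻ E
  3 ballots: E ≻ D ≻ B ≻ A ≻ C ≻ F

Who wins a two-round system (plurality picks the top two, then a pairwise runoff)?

E

Round 1 first-place votes: A 17, B 8, C 5, D 0, E 15, F 0. A and E advance.
Runoff: A is ranked above E on 22 ballots, E above A on 23.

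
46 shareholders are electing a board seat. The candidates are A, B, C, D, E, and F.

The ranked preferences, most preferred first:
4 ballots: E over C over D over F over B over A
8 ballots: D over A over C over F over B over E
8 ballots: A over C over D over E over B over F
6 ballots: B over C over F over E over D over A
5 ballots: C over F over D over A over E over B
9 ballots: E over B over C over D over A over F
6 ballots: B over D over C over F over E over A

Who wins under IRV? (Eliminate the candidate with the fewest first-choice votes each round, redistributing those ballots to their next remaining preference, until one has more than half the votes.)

Round 1: A 8, B 12, C 5, D 8, E 13, F 0. F eliminated.
Round 2: A 8, B 12, C 5, D 8, E 13. C eliminated.
Round 3: A 8, B 12, D 13, E 13. A eliminated.
Round 4: B 12, D 21, E 13. B eliminated.
Round 5: D 27, E 19. D has a majority (≥24).

D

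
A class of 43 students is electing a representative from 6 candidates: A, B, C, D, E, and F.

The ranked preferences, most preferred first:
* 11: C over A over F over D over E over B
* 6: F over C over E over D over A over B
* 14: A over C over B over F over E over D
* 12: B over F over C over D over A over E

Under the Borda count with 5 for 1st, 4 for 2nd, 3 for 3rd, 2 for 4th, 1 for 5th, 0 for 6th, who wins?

A: 11×4 + 6×1 + 14×5 + 12×1 = 132
B: 11×0 + 6×0 + 14×3 + 12×5 = 102
C: 11×5 + 6×4 + 14×4 + 12×3 = 171
D: 11×2 + 6×2 + 14×0 + 12×2 = 58
E: 11×1 + 6×3 + 14×1 + 12×0 = 43
F: 11×3 + 6×5 + 14×2 + 12×4 = 139

C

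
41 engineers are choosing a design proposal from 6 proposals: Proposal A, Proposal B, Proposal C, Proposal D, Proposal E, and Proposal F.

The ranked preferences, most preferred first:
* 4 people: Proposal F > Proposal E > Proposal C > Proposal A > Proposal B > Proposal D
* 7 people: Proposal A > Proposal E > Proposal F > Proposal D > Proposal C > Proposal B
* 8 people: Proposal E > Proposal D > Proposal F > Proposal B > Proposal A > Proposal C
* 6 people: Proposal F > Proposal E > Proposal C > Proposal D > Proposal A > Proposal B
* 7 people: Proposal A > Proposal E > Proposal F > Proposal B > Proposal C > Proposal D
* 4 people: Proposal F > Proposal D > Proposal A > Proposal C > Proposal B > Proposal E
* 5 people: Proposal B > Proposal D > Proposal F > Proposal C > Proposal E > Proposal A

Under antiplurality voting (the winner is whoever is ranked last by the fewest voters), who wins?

Proposal F

Last-place votes: Proposal A 5, Proposal B 13, Proposal C 8, Proposal D 11, Proposal E 4, Proposal F 0.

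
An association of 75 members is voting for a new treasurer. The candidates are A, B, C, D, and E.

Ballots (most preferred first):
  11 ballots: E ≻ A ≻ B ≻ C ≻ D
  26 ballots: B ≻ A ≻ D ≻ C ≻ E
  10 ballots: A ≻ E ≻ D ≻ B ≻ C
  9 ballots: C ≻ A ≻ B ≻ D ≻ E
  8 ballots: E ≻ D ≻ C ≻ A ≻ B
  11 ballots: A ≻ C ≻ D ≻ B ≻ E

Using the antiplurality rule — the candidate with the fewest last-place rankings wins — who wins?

A

Last-place votes: A 0, B 8, C 10, D 11, E 46.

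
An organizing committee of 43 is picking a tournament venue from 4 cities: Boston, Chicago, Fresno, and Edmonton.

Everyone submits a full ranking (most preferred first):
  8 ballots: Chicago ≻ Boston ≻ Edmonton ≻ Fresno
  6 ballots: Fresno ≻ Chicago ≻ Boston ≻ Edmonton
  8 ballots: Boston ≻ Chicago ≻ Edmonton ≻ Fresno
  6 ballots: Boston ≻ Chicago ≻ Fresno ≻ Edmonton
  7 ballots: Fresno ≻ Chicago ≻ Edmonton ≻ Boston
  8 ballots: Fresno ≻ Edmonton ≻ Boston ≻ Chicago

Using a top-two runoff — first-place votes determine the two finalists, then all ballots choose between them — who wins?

Boston

Round 1 first-place votes: Boston 14, Chicago 8, Fresno 21, Edmonton 0. Fresno and Boston advance.
Runoff: Fresno is ranked above Boston on 21 ballots, Boston above Fresno on 22.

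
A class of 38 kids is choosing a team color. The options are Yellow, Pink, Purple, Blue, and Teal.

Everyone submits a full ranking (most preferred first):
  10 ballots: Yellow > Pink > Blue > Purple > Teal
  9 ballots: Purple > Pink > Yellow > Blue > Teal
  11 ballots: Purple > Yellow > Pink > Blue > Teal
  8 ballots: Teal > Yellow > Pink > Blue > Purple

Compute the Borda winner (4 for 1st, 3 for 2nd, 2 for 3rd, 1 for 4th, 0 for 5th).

Yellow

Yellow: 10×4 + 9×2 + 11×3 + 8×3 = 115
Pink: 10×3 + 9×3 + 11×2 + 8×2 = 95
Purple: 10×1 + 9×4 + 11×4 + 8×0 = 90
Blue: 10×2 + 9×1 + 11×1 + 8×1 = 48
Teal: 10×0 + 9×0 + 11×0 + 8×4 = 32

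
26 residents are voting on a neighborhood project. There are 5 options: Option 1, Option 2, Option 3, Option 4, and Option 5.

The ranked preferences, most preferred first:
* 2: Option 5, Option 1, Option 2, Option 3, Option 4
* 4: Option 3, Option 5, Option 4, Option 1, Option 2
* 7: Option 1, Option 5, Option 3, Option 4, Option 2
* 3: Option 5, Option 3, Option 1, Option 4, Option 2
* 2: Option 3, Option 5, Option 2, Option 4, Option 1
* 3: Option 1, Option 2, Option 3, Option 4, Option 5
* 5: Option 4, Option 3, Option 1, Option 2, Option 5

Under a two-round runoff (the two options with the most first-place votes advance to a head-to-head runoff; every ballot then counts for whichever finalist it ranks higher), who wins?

Option 3

Round 1 first-place votes: Option 1 10, Option 2 0, Option 3 6, Option 4 5, Option 5 5. Option 1 and Option 3 advance.
Runoff: Option 1 is ranked above Option 3 on 12 ballots, Option 3 above Option 1 on 14.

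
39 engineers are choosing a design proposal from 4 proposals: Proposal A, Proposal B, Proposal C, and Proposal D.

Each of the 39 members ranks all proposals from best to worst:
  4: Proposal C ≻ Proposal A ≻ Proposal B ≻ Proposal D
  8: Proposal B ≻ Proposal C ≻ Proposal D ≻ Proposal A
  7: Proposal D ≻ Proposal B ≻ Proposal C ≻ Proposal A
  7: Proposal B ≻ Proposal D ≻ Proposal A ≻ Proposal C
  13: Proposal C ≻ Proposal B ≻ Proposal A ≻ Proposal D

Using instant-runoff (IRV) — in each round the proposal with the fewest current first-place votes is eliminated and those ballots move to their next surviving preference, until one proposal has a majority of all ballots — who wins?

Proposal B

Round 1: Proposal A 0, Proposal B 15, Proposal C 17, Proposal D 7. Proposal A eliminated.
Round 2: Proposal B 15, Proposal C 17, Proposal D 7. Proposal D eliminated.
Round 3: Proposal B 22, Proposal C 17. Proposal B has a majority (≥20).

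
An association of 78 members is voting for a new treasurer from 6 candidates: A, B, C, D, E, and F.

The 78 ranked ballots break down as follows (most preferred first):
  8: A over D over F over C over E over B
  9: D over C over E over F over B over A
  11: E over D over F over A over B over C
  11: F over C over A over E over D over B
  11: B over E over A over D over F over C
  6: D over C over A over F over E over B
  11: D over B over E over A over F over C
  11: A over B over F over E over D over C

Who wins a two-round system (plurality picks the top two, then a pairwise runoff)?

Round 1 first-place votes: A 19, B 11, C 0, D 26, E 11, F 11. D and A advance.
Runoff: D is ranked above A on 37 ballots, A above D on 41.

A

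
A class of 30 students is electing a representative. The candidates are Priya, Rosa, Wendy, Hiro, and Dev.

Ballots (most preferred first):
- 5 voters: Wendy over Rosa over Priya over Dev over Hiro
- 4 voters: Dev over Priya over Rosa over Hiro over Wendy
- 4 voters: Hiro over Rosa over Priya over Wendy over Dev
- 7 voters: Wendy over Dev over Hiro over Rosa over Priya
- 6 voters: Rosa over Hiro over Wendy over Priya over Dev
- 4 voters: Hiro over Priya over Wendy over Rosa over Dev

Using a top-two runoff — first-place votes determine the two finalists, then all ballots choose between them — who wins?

Round 1 first-place votes: Priya 0, Rosa 6, Wendy 12, Hiro 8, Dev 4. Wendy and Hiro advance.
Runoff: Wendy is ranked above Hiro on 12 ballots, Hiro above Wendy on 18.

Hiro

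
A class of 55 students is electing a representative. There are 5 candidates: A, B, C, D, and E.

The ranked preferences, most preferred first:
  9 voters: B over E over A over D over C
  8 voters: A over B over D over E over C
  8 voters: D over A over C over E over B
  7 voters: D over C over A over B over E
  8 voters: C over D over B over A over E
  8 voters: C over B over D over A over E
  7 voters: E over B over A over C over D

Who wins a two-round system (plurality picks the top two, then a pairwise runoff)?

D

Round 1 first-place votes: A 8, B 9, C 16, D 15, E 7. C and D advance.
Runoff: C is ranked above D on 23 ballots, D above C on 32.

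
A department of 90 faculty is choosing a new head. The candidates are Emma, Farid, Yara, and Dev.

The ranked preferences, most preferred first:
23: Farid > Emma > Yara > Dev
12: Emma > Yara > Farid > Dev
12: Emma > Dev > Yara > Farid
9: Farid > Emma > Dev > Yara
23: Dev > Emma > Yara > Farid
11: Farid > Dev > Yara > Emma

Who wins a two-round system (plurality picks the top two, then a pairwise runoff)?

Round 1 first-place votes: Emma 24, Farid 43, Yara 0, Dev 23. Farid and Emma advance.
Runoff: Farid is ranked above Emma on 43 ballots, Emma above Farid on 47.

Emma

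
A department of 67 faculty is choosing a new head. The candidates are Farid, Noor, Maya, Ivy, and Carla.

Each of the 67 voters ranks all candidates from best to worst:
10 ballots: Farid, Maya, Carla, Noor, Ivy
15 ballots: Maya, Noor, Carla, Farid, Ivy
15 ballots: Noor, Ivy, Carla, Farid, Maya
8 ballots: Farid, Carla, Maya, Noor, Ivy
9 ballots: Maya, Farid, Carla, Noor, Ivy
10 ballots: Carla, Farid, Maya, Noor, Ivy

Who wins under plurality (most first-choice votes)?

First-place votes: Farid 18, Noor 15, Maya 24, Ivy 0, Carla 10.

Maya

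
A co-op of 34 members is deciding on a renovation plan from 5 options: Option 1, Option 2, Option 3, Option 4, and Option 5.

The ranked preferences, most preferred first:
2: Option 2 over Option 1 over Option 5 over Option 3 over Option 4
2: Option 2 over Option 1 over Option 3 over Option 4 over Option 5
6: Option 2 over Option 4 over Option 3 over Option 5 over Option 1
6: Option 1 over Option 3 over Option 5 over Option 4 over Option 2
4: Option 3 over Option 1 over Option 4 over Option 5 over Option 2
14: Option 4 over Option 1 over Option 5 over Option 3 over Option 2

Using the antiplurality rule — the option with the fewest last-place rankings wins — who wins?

Option 3

Last-place votes: Option 1 6, Option 2 24, Option 3 0, Option 4 2, Option 5 2.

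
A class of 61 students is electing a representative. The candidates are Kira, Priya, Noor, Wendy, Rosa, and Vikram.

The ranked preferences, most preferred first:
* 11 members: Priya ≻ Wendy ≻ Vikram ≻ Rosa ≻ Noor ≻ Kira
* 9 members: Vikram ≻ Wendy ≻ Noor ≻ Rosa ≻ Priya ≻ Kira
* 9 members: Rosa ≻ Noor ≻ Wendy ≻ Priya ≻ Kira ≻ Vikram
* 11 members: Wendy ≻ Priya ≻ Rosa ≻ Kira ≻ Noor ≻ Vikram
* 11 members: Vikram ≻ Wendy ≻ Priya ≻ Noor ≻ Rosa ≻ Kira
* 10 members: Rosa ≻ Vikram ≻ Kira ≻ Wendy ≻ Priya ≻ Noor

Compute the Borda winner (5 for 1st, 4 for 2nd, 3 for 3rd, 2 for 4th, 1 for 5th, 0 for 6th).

Wendy

Kira: 11×0 + 9×0 + 9×1 + 11×2 + 11×0 + 10×3 = 61
Priya: 11×5 + 9×1 + 9×2 + 11×4 + 11×3 + 10×1 = 169
Noor: 11×1 + 9×3 + 9×4 + 11×1 + 11×2 + 10×0 = 107
Wendy: 11×4 + 9×4 + 9×3 + 11×5 + 11×4 + 10×2 = 226
Rosa: 11×2 + 9×2 + 9×5 + 11×3 + 11×1 + 10×5 = 179
Vikram: 11×3 + 9×5 + 9×0 + 11×0 + 11×5 + 10×4 = 173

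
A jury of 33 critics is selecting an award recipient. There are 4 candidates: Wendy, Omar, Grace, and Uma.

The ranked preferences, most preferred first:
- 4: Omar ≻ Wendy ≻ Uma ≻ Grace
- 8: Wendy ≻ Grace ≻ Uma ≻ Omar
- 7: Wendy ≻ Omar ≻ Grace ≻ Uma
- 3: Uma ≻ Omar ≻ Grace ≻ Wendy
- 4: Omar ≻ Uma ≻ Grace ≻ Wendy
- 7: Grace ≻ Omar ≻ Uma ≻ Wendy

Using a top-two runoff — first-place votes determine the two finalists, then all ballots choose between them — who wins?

Round 1 first-place votes: Wendy 15, Omar 8, Grace 7, Uma 3. Wendy and Omar advance.
Runoff: Wendy is ranked above Omar on 15 ballots, Omar above Wendy on 18.

Omar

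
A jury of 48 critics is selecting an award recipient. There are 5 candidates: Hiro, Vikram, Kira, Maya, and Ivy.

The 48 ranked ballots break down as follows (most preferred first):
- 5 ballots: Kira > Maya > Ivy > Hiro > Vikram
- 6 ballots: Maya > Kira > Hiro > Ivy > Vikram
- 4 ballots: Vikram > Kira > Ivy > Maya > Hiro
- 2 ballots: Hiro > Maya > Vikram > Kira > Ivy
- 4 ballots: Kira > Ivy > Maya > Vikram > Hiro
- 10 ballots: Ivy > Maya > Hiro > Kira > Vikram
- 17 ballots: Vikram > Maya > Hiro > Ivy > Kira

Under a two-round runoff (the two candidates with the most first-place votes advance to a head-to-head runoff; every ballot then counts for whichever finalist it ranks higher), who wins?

Round 1 first-place votes: Hiro 2, Vikram 21, Kira 9, Maya 6, Ivy 10. Vikram and Ivy advance.
Runoff: Vikram is ranked above Ivy on 23 ballots, Ivy above Vikram on 25.

Ivy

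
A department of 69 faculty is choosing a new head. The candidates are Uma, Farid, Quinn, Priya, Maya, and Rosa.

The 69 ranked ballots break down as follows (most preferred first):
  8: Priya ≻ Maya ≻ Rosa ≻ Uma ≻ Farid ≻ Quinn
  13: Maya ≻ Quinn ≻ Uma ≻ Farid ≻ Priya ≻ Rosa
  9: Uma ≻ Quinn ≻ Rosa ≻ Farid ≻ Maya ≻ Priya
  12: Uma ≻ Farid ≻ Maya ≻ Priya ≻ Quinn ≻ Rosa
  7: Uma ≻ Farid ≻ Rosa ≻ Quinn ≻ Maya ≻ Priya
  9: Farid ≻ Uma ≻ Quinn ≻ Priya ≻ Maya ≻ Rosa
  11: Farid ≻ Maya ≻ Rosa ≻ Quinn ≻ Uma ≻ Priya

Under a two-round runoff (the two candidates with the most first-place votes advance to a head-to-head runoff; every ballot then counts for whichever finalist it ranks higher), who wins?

Uma

Round 1 first-place votes: Uma 28, Farid 20, Quinn 0, Priya 8, Maya 13, Rosa 0. Uma and Farid advance.
Runoff: Uma is ranked above Farid on 49 ballots, Farid above Uma on 20.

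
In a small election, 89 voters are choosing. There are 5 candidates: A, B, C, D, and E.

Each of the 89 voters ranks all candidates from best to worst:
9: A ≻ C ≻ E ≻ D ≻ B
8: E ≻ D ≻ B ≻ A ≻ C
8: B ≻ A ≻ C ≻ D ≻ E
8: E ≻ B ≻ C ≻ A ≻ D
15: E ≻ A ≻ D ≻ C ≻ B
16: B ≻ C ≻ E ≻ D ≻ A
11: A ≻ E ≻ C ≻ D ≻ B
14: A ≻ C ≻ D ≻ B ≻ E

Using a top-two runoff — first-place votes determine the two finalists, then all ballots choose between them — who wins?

E

Round 1 first-place votes: A 34, B 24, C 0, D 0, E 31. A and E advance.
Runoff: A is ranked above E on 42 ballots, E above A on 47.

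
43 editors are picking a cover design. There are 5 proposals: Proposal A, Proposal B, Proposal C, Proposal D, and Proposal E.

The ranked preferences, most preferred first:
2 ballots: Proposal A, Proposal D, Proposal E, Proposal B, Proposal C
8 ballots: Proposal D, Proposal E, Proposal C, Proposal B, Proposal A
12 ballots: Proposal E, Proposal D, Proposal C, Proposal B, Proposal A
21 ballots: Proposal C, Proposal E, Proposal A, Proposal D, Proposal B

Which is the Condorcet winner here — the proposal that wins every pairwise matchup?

Proposal E vs Proposal A: 41–2
Proposal E vs Proposal B: 43–0
Proposal E vs Proposal C: 22–21
Proposal E vs Proposal D: 33–10
Proposal E beats every other proposal.

Proposal E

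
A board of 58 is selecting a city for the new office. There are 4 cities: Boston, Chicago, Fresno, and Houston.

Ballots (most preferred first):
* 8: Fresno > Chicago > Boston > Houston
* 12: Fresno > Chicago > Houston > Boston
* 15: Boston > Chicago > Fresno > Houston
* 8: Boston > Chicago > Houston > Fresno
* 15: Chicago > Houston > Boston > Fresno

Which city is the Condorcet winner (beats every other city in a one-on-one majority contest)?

Chicago vs Boston: 35–23
Chicago vs Fresno: 38–20
Chicago vs Houston: 58–0
Chicago beats every other city.

Chicago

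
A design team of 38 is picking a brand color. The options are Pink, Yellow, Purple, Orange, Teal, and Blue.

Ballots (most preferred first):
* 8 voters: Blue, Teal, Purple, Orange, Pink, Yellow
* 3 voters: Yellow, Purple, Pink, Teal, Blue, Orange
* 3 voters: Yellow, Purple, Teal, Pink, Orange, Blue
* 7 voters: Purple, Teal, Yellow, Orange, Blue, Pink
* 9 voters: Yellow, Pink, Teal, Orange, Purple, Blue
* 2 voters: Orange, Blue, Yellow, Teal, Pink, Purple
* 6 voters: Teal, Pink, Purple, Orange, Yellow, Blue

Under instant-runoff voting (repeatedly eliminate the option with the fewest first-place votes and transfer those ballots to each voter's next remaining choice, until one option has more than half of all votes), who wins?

Round 1: Pink 0, Yellow 15, Purple 7, Orange 2, Teal 6, Blue 8. Pink eliminated.
Round 2: Yellow 15, Purple 7, Orange 2, Teal 6, Blue 8. Orange eliminated.
Round 3: Yellow 15, Purple 7, Teal 6, Blue 10. Teal eliminated.
Round 4: Yellow 15, Purple 13, Blue 10. Blue eliminated.
Round 5: Yellow 17, Purple 21. Purple has a majority (≥20).

Purple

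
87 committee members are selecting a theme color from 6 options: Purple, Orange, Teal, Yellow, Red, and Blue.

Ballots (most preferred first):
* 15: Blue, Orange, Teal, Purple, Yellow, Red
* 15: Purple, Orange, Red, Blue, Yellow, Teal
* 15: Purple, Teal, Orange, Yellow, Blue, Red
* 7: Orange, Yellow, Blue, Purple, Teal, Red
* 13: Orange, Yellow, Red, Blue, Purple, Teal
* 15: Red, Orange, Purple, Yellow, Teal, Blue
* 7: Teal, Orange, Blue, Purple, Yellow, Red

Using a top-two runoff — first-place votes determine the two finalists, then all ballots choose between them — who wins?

Round 1 first-place votes: Purple 30, Orange 20, Teal 7, Yellow 0, Red 15, Blue 15. Purple and Orange advance.
Runoff: Purple is ranked above Orange on 30 ballots, Orange above Purple on 57.

Orange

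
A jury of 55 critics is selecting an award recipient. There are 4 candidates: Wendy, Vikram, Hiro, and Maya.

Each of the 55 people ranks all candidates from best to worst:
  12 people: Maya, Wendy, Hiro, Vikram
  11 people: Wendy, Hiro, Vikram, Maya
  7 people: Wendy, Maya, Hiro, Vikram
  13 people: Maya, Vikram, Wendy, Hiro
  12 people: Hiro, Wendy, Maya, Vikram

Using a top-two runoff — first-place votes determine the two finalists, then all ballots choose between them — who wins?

Round 1 first-place votes: Wendy 18, Vikram 0, Hiro 12, Maya 25. Maya and Wendy advance.
Runoff: Maya is ranked above Wendy on 25 ballots, Wendy above Maya on 30.

Wendy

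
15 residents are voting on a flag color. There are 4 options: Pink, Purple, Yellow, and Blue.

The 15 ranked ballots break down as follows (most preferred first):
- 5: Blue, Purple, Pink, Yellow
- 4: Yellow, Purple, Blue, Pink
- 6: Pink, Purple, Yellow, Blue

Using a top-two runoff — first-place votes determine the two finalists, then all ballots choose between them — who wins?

Round 1 first-place votes: Pink 6, Purple 0, Yellow 4, Blue 5. Pink and Blue advance.
Runoff: Pink is ranked above Blue on 6 ballots, Blue above Pink on 9.

Blue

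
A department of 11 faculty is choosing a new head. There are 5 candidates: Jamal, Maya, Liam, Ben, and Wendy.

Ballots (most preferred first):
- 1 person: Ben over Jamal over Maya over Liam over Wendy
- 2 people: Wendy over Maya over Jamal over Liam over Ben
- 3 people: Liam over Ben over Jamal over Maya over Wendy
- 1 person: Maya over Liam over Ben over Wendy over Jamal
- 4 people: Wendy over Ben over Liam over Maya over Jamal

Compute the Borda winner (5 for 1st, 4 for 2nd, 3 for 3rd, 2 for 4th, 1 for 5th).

Jamal: 1×4 + 2×3 + 3×3 + 1×1 + 4×1 = 24
Maya: 1×3 + 2×4 + 3×2 + 1×5 + 4×2 = 30
Liam: 1×2 + 2×2 + 3×5 + 1×4 + 4×3 = 37
Ben: 1×5 + 2×1 + 3×4 + 1×3 + 4×4 = 38
Wendy: 1×1 + 2×5 + 3×1 + 1×2 + 4×5 = 36

Ben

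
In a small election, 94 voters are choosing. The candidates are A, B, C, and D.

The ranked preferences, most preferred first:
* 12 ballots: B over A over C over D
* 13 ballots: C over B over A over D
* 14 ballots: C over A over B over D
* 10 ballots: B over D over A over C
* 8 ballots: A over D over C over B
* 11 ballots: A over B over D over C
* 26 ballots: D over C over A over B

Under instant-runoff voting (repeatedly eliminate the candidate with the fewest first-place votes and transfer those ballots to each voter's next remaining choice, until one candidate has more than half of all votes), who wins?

Round 1: A 19, B 22, C 27, D 26. A eliminated.
Round 2: B 33, C 27, D 34. C eliminated.
Round 3: B 60, D 34. B has a majority (≥48).

B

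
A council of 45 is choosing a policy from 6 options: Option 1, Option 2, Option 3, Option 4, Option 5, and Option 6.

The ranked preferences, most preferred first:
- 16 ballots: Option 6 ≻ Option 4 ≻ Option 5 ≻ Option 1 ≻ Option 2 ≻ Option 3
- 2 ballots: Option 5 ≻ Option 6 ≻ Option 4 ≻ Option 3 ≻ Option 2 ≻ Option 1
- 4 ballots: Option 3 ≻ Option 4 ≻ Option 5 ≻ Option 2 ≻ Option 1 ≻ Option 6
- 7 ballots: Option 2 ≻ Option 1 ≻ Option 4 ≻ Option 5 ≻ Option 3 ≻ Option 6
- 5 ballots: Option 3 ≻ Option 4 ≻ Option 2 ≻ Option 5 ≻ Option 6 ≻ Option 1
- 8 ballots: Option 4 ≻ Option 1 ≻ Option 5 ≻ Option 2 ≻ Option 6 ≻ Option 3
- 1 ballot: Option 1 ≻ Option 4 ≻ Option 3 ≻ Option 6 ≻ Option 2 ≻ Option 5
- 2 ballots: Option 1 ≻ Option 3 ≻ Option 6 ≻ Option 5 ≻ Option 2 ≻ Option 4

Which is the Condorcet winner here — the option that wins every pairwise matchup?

Option 4 vs Option 1: 35–10
Option 4 vs Option 2: 36–9
Option 4 vs Option 3: 34–11
Option 4 vs Option 5: 41–4
Option 4 vs Option 6: 25–20
Option 4 beats every other option.

Option 4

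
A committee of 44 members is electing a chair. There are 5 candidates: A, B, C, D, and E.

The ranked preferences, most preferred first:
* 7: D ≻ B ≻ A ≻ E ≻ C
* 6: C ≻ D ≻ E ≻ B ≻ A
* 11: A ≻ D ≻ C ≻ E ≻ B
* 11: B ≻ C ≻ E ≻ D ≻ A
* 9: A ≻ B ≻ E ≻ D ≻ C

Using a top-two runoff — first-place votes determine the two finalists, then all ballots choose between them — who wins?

B

Round 1 first-place votes: A 20, B 11, C 6, D 7, E 0. A and B advance.
Runoff: A is ranked above B on 20 ballots, B above A on 24.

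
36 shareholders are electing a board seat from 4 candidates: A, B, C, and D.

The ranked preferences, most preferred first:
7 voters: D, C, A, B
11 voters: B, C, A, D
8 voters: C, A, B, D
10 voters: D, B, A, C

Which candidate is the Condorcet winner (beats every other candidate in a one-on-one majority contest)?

B

B vs A: 21–15
B vs C: 21–15
B vs D: 19–17
B beats every other candidate.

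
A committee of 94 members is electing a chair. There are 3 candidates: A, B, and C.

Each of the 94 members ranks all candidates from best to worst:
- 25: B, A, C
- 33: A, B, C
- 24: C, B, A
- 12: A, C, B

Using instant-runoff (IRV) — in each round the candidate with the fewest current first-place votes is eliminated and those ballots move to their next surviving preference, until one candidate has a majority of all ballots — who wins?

Round 1: A 45, B 25, C 24. C eliminated.
Round 2: A 45, B 49. B has a majority (≥48).

B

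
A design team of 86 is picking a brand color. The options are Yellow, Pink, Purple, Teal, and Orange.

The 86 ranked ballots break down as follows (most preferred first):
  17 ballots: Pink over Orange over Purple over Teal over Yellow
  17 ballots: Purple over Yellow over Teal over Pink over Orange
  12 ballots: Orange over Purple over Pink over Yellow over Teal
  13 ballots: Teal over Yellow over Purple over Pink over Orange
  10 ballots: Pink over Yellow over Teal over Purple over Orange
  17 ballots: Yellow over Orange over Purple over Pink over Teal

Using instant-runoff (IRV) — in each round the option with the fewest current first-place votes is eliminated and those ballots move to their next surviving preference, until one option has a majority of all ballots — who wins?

Purple

Round 1: Yellow 17, Pink 27, Purple 17, Teal 13, Orange 12. Orange eliminated.
Round 2: Yellow 17, Pink 27, Purple 29, Teal 13. Teal eliminated.
Round 3: Yellow 30, Pink 27, Purple 29. Pink eliminated.
Round 4: Yellow 40, Purple 46. Purple has a majority (≥44).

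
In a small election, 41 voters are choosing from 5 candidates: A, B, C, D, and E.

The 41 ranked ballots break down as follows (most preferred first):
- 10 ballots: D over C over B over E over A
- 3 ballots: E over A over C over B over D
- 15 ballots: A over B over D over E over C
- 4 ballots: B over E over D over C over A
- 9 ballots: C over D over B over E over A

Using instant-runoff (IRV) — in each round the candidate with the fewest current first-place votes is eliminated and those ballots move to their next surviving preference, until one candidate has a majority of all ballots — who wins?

Round 1: A 15, B 4, C 9, D 10, E 3. E eliminated.
Round 2: A 18, B 4, C 9, D 10. B eliminated.
Round 3: A 18, C 9, D 14. C eliminated.
Round 4: A 18, D 23. D has a majority (≥21).

D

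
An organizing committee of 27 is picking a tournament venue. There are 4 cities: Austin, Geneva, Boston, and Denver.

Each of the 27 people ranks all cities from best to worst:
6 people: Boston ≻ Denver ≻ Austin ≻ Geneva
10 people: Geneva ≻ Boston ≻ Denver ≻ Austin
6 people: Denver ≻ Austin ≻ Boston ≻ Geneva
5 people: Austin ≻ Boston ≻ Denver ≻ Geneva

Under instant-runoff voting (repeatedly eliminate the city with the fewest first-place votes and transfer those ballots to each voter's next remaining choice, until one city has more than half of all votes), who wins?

Boston

Round 1: Austin 5, Geneva 10, Boston 6, Denver 6. Austin eliminated.
Round 2: Geneva 10, Boston 11, Denver 6. Denver eliminated.
Round 3: Geneva 10, Boston 17. Boston has a majority (≥14).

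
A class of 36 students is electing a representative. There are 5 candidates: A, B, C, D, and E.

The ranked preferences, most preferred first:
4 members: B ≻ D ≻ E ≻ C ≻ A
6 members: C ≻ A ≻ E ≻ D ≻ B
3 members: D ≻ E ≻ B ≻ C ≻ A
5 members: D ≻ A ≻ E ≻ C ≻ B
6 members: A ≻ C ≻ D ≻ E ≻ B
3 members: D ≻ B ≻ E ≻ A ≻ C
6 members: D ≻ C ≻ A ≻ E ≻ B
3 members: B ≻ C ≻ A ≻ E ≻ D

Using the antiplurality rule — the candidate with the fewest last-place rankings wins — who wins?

Last-place votes: A 7, B 23, C 3, D 3, E 0.

E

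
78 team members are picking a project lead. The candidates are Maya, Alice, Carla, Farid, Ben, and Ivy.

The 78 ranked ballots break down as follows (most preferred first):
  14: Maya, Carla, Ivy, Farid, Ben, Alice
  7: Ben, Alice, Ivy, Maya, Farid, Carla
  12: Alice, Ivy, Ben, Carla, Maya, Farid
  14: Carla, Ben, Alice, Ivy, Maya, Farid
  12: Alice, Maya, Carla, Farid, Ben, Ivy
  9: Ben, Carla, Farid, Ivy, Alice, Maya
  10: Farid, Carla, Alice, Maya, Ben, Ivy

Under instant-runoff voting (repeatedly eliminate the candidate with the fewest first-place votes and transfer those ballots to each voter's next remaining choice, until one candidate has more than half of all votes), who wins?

Carla

Round 1: Maya 14, Alice 24, Carla 14, Farid 10, Ben 16, Ivy 0. Ivy eliminated.
Round 2: Maya 14, Alice 24, Carla 14, Farid 10, Ben 16. Farid eliminated.
Round 3: Maya 14, Alice 24, Carla 24, Ben 16. Maya eliminated.
Round 4: Alice 24, Carla 38, Ben 16. Ben eliminated.
Round 5: Alice 31, Carla 47. Carla has a majority (≥40).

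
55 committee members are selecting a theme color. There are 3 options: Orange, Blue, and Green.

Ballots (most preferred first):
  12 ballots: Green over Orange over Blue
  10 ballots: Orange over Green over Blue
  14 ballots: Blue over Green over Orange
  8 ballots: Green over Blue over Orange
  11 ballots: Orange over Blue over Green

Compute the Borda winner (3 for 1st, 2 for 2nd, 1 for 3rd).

Green

Orange: 12×2 + 10×3 + 14×1 + 8×1 + 11×3 = 109
Blue: 12×1 + 10×1 + 14×3 + 8×2 + 11×2 = 102
Green: 12×3 + 10×2 + 14×2 + 8×3 + 11×1 = 119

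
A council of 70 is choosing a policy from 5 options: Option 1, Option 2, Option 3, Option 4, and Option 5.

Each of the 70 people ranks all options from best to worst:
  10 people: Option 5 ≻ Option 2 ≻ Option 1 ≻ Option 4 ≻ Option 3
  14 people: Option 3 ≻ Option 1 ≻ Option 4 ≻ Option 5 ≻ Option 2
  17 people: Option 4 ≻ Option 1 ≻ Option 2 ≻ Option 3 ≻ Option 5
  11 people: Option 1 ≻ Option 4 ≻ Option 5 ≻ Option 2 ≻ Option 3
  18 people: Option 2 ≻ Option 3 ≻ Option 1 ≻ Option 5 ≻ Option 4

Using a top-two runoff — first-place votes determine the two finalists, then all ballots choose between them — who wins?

Option 4

Round 1 first-place votes: Option 1 11, Option 2 18, Option 3 14, Option 4 17, Option 5 10. Option 2 and Option 4 advance.
Runoff: Option 2 is ranked above Option 4 on 28 ballots, Option 4 above Option 2 on 42.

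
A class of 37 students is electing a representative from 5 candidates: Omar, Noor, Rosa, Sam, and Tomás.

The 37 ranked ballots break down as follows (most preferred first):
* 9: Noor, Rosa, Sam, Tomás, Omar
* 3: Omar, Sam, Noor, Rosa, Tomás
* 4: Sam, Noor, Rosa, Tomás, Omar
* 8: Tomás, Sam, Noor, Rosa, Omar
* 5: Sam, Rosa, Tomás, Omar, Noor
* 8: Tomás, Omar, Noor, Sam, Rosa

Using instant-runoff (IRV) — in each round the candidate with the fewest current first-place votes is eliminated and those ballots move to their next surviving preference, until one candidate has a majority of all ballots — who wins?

Round 1: Omar 3, Noor 9, Rosa 0, Sam 9, Tomás 16. Rosa eliminated.
Round 2: Omar 3, Noor 9, Sam 9, Tomás 16. Omar eliminated.
Round 3: Noor 9, Sam 12, Tomás 16. Noor eliminated.
Round 4: Sam 21, Tomás 16. Sam has a majority (≥19).

Sam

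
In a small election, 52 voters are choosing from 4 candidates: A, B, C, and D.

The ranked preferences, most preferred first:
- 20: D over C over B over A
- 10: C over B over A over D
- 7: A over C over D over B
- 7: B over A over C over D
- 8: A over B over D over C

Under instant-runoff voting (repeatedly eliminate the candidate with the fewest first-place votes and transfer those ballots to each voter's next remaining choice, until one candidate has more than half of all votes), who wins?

A

Round 1: A 15, B 7, C 10, D 20. B eliminated.
Round 2: A 22, C 10, D 20. C eliminated.
Round 3: A 32, D 20. A has a majority (≥27).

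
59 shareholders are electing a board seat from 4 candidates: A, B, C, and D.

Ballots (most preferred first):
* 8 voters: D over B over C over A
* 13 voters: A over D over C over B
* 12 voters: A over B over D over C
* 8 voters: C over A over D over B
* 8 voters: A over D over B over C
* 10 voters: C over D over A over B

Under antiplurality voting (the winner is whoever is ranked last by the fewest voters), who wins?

Last-place votes: A 8, B 31, C 20, D 0.

D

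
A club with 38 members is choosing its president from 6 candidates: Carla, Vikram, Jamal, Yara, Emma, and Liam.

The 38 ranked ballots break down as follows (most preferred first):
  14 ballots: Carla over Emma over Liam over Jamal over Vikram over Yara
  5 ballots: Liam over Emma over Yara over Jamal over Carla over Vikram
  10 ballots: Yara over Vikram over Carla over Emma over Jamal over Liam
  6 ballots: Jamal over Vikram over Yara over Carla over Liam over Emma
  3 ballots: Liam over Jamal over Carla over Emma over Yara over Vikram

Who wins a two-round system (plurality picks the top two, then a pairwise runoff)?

Yara

Round 1 first-place votes: Carla 14, Vikram 0, Jamal 6, Yara 10, Emma 0, Liam 8. Carla and Yara advance.
Runoff: Carla is ranked above Yara on 17 ballots, Yara above Carla on 21.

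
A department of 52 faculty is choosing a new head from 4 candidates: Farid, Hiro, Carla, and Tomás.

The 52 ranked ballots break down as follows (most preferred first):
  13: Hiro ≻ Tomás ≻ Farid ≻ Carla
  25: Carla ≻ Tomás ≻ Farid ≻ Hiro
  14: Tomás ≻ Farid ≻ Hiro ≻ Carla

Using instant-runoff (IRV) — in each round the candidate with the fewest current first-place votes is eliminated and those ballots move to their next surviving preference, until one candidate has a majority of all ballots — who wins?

Tomás

Round 1: Farid 0, Hiro 13, Carla 25, Tomás 14. Farid eliminated.
Round 2: Hiro 13, Carla 25, Tomás 14. Hiro eliminated.
Round 3: Carla 25, Tomás 27. Tomás has a majority (≥27).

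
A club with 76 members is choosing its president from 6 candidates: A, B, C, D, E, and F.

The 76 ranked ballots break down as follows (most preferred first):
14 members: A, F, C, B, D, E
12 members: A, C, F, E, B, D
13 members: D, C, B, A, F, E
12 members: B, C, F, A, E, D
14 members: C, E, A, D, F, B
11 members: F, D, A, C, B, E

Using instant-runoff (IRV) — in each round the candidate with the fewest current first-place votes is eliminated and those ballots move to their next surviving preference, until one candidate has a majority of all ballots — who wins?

Round 1: A 26, B 12, C 14, D 13, E 0, F 11. E eliminated.
Round 2: A 26, B 12, C 14, D 13, F 11. F eliminated.
Round 3: A 26, B 12, C 14, D 24. B eliminated.
Round 4: A 26, C 26, D 24. D eliminated.
Round 5: A 37, C 39. C has a majority (≥39).

C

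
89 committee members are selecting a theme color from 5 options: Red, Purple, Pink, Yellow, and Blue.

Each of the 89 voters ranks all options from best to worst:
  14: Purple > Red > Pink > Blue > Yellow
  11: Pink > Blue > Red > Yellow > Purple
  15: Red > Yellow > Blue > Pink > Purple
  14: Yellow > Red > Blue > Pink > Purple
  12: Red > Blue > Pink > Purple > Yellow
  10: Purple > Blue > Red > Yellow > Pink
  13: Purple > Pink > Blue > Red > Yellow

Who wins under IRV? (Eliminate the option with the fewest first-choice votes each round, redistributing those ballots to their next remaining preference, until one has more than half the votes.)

Red

Round 1: Red 27, Purple 37, Pink 11, Yellow 14, Blue 0. Blue eliminated.
Round 2: Red 27, Purple 37, Pink 11, Yellow 14. Pink eliminated.
Round 3: Red 38, Purple 37, Yellow 14. Yellow eliminated.
Round 4: Red 52, Purple 37. Red has a majority (≥45).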